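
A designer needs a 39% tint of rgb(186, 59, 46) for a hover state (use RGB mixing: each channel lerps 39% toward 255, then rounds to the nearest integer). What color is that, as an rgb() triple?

Lerp each channel 39% toward 255:
  R: 186 + 0.39×(255−186) = 186 + 26.91 = 212.91 → 213
  G: 59 + 0.39×(255−59) = 59 + 76.44 = 135.44 → 135
  B: 46 + 0.39×(255−46) = 46 + 81.51 = 127.51 → 128

rgb(213, 135, 128)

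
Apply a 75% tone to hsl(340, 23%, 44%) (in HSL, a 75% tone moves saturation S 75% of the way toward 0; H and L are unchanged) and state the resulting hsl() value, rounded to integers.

S moves 75% from 23 toward 0: 23 − 17.25 = 5.75 → 6.
H and L are unchanged.

hsl(340, 6%, 44%)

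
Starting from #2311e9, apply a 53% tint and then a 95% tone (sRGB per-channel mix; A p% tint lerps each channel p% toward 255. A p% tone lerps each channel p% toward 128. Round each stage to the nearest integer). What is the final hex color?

#2311e9 is rgb(35, 17, 233).
A 53% tint moves each channel 53% toward 255:
  R: 35 + 116.6 = 151.6 → 152
  G: 17 + 0.53×(255−17) = 17 + 126.14 = 143.14 → 143
  B: 233 + 11.66 = 244.66 → 245
After the tint: rgb(152, 143, 245) = #988ff5.
Lerp each channel 95% toward 128:
  R: 152 + 0.95×(128−152) = 152 − 22.8 = 129.2 → 129
  G: 143 + 0.95×(128−143) = 143 − 14.25 = 128.75 → 129
  B: 245 + 0.95×(128−245) = 245 − 111.15 = 133.85 → 134
rgb(129, 129, 134) = #818186.

#818186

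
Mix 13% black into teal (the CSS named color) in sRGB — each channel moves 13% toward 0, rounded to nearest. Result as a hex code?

CSS teal is rgb(0, 128, 128).
Per channel, c → c + 0.13(0 − c):
  R: 0 + 0 = 0 → 0
  G: 128 − 16.64 = 111.36 → 111
  B: 128 − 16.64 = 111.36 → 111
rgb(0, 111, 111) = #006F6F.

#006F6F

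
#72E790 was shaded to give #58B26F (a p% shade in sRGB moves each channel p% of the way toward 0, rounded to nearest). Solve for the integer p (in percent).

23%

#72E790 is rgb(114, 231, 144); #58B26F is rgb(88, 178, 111).
On the G channel (widest range): 178 ≈ 231 + (p/100)(0 − 231), so p ≈ 100×(178 − 231)/(0 − 231) = -5300/-231 = 22.94.
p = 23 reproduces all three channels after rounding.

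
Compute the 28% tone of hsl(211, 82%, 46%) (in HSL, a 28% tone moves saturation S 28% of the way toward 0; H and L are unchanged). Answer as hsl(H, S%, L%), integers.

hsl(211, 59%, 46%)

S moves 28% from 82 toward 0: 82 − 22.96 = 59.04 → 59.
H and L are unchanged.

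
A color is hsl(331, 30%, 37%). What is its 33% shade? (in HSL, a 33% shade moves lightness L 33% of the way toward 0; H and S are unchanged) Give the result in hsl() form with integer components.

hsl(331, 30%, 25%)

L moves 33% from 37 toward 0: 37 − 12.21 = 24.79 → 25.
H and S are unchanged.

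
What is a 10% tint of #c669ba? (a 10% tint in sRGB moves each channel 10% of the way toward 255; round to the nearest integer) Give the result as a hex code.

#cc78c1

#c669ba is rgb(198, 105, 186).
Lerp each channel 10% toward 255:
  R: 198 + 0.1×(255−198) = 198 + 5.7 = 203.7 → 204
  G: 105 + 0.1×(255−105) = 105 + 15 = 120 → 120
  B: 186 + 0.1×(255−186) = 186 + 6.9 = 192.9 → 193
rgb(204, 120, 193) = #cc78c1.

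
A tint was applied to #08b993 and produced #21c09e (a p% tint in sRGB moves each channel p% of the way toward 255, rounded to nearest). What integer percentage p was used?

#08b993 is rgb(8, 185, 147); #21c09e is rgb(33, 192, 158).
On the R channel (widest range): 33 ≈ 8 + (p/100)(255 − 8), so p ≈ 100×(33 − 8)/(255 − 8) = 2500/247 = 10.12.
p = 10 reproduces all three channels after rounding.

10%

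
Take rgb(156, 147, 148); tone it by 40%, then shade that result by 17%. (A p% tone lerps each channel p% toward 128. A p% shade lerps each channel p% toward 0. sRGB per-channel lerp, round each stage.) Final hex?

#787374

Per channel, c → c + 0.4(128 − c):
  R: 156 − 11.2 = 144.8 → 145
  G: 147 − 7.6 = 139.4 → 139
  B: 148 + 0.4×(128−148) = 148 − 8 = 140 → 140
After the tone: rgb(145, 139, 140) = #918B8C.
Per channel, c → c + 0.17(0 − c):
  R: 145 − 24.65 = 120.35 → 120
  G: 139 − 23.63 = 115.37 → 115
  B: 140 + 0.17×(0−140) = 140 − 23.8 = 116.2 → 116
rgb(120, 115, 116) = #787374.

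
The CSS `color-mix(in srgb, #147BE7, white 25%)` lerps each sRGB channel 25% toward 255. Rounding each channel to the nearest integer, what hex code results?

#4F9CED

#147BE7 is rgb(20, 123, 231).
A 25% tint moves each channel 25% toward 255:
  R: 20 + 0.25×(255−20) = 20 + 58.75 = 78.75 → 79
  G: 123 + 0.25×(255−123) = 123 + 33 = 156 → 156
  B: 231 + 0.25×(255−231) = 231 + 6 = 237 → 237
rgb(79, 156, 237) = #4F9CED.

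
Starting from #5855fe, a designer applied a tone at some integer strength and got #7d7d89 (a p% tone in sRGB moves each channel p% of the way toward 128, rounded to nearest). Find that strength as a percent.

93%

#5855fe is rgb(88, 85, 254); #7d7d89 is rgb(125, 125, 137).
On the B channel (widest range): 137 ≈ 254 + (p/100)(128 − 254), so p ≈ 100×(137 − 254)/(128 − 254) = -11700/-126 = 92.86.
p = 93 reproduces all three channels after rounding.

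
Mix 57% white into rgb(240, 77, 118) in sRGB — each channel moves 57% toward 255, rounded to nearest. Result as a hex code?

Per channel, c → c + 0.57(255 − c):
  R: 240 + 0.57×(255−240) = 240 + 8.55 = 248.55 → 249
  G: 77 + 101.46 = 178.46 → 178
  B: 118 + 78.09 = 196.09 → 196
rgb(249, 178, 196) = #F9B2C4.

#F9B2C4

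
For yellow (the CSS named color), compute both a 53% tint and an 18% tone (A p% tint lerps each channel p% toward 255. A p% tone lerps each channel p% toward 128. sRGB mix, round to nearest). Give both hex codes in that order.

CSS yellow is rgb(255, 255, 0).
53% tint:
  R: 255 + 0.53×(255−255) = 255 + 0 = 255 → 255
  G: 255 + 0 = 255 → 255
  B: 0 + 135.15 = 135.15 → 135
  → #FFFF87
18% tone:
  R: 255 + 0.18×(128−255) = 255 − 22.86 = 232.14 → 232
  G: 255 + 0.18×(128−255) = 255 − 22.86 = 232.14 → 232
  B: 0 + 0.18×(128−0) = 0 + 23.04 = 23.04 → 23
  → #E8E817

#FFFF87, #E8E817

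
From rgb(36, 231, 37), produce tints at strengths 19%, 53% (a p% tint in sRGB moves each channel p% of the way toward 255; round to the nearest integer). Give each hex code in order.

#4EEC4E, #98F499

19%: (36 + 41.61 = 77.61→78, 231 + 4.56 = 235.56→236, 37 + 41.42 = 78.42→78) → #4EEC4E
53%: (36 + 116.07 = 152.07→152, 231 + 12.72 = 243.72→244, 37 + 115.54 = 152.54→153) → #98F499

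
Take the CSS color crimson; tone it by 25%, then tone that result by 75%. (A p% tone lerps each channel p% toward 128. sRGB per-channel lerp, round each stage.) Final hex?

#916c73

CSS crimson is rgb(220, 20, 60).
Per channel, c → c + 0.25(128 − c):
  R: 220 − 23 = 197 → 197
  G: 20 + 0.25×(128−20) = 20 + 27 = 47 → 47
  B: 60 + 0.25×(128−60) = 60 + 17 = 77 → 77
After the tone: rgb(197, 47, 77) = #c52f4d.
Lerp each channel 75% toward 128:
  R: 197 + 0.75×(128−197) = 197 − 51.75 = 145.25 → 145
  G: 47 + 60.75 = 107.75 → 108
  B: 77 + 0.75×(128−77) = 77 + 38.25 = 115.25 → 115
rgb(145, 108, 115) = #916c73.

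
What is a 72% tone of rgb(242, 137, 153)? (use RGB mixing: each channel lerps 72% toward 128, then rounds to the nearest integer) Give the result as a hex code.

#A08387

Per channel, c → c + 0.72(128 − c):
  R: 242 − 82.08 = 159.92 → 160
  G: 137 + 0.72×(128−137) = 137 − 6.48 = 130.52 → 131
  B: 153 − 18 = 135 → 135
rgb(160, 131, 135) = #A08387.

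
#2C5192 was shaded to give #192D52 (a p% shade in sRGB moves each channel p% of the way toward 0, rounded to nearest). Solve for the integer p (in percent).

44%

#2C5192 is rgb(44, 81, 146); #192D52 is rgb(25, 45, 82).
On the B channel (widest range): 82 ≈ 146 + (p/100)(0 − 146), so p ≈ 100×(82 − 146)/(0 − 146) = -6400/-146 = 43.84.
p = 44 reproduces all three channels after rounding.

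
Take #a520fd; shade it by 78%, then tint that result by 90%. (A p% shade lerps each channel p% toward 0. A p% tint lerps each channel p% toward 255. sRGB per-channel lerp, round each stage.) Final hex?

#a520fd is rgb(165, 32, 253).
A 78% shade moves each channel 78% toward 0:
  R: 165 − 128.7 = 36.3 → 36
  G: 32 − 24.96 = 7.04 → 7
  B: 253 + 0.78×(0−253) = 253 − 197.34 = 55.66 → 56
After the shade: rgb(36, 7, 56) = #240738.
A 90% tint moves each channel 90% toward 255:
  R: 36 + 0.9×(255−36) = 36 + 197.1 = 233.1 → 233
  G: 7 + 223.2 = 230.2 → 230
  B: 56 + 179.1 = 235.1 → 235
rgb(233, 230, 235) = #e9e6eb.

#e9e6eb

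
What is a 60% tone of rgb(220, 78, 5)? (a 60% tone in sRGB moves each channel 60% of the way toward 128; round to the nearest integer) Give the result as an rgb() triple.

A 60% tone moves each channel 60% toward 128:
  R: 220 + 0.6×(128−220) = 220 − 55.2 = 164.8 → 165
  G: 78 + 0.6×(128−78) = 78 + 30 = 108 → 108
  B: 5 + 73.8 = 78.8 → 79

rgb(165, 108, 79)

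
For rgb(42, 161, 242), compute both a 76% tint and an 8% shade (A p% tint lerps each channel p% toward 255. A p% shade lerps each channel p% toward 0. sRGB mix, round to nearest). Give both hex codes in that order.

76% tint:
  R: 42 + 0.76×(255−42) = 42 + 161.88 = 203.88 → 204
  G: 161 + 0.76×(255−161) = 161 + 71.44 = 232.44 → 232
  B: 242 + 9.88 = 251.88 → 252
  → #cce8fc
8% shade:
  R: 42 + 0.08×(0−42) = 42 − 3.36 = 38.64 → 39
  G: 161 − 12.88 = 148.12 → 148
  B: 242 + 0.08×(0−242) = 242 − 19.36 = 222.64 → 223
  → #2794df

#cce8fc, #2794df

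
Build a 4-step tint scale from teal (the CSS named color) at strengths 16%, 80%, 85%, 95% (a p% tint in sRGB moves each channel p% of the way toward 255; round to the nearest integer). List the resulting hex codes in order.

#299494, #CCE6E6, #D9ECEC, #F2F9F9

CSS teal is rgb(0, 128, 128).
16%: (0 + 40.8 = 40.8→41, 128 + 20.32 = 148.32→148, 128 + 20.32 = 148.32→148) → #299494
80%: (0 + 204 = 204→204, 128 + 101.6 = 229.6→230, 128 + 101.6 = 229.6→230) → #CCE6E6
85%: (0 + 216.75 = 216.75→217, 128 + 107.95 = 235.95→236, 128 + 107.95 = 235.95→236) → #D9ECEC
95%: (0 + 242.25 = 242.25→242, 128 + 120.65 = 248.65→249, 128 + 120.65 = 248.65→249) → #F2F9F9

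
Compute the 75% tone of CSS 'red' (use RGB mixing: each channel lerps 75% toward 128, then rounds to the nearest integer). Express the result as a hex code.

CSS red is rgb(255, 0, 0).
Lerp each channel 75% toward 128:
  R: 255 − 95.25 = 159.75 → 160
  G: 0 + 0.75×(128−0) = 0 + 96 = 96 → 96
  B: 0 + 96 = 96 → 96
rgb(160, 96, 96) = #A06060.

#A06060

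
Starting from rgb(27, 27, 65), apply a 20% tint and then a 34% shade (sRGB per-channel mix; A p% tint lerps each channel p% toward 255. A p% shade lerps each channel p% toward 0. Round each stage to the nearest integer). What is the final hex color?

A 20% tint moves each channel 20% toward 255:
  R: 27 + 0.2×(255−27) = 27 + 45.6 = 72.6 → 73
  G: 27 + 0.2×(255−27) = 27 + 45.6 = 72.6 → 73
  B: 65 + 0.2×(255−65) = 65 + 38 = 103 → 103
After the tint: rgb(73, 73, 103) = #494967.
A 34% shade moves each channel 34% toward 0:
  R: 73 − 24.82 = 48.18 → 48
  G: 73 + 0.34×(0−73) = 73 − 24.82 = 48.18 → 48
  B: 103 − 35.02 = 67.98 → 68
rgb(48, 48, 68) = #303044.

#303044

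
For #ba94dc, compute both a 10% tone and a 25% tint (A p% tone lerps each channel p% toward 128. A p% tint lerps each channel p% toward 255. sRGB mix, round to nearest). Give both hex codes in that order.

#b492d3, #cbafe5

#ba94dc is rgb(186, 148, 220).
10% tone:
  R: 186 − 5.8 = 180.2 → 180
  G: 148 + 0.1×(128−148) = 148 − 2 = 146 → 146
  B: 220 − 9.2 = 210.8 → 211
  → #b492d3
25% tint:
  R: 186 + 0.25×(255−186) = 186 + 17.25 = 203.25 → 203
  G: 148 + 26.75 = 174.75 → 175
  B: 220 + 0.25×(255−220) = 220 + 8.75 = 228.75 → 229
  → #cbafe5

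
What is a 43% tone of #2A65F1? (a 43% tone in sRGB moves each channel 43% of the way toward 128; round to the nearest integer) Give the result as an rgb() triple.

#2A65F1 is rgb(42, 101, 241).
Lerp each channel 43% toward 128:
  R: 42 + 0.43×(128−42) = 42 + 36.98 = 78.98 → 79
  G: 101 + 0.43×(128−101) = 101 + 11.61 = 112.61 → 113
  B: 241 + 0.43×(128−241) = 241 − 48.59 = 192.41 → 192

rgb(79, 113, 192)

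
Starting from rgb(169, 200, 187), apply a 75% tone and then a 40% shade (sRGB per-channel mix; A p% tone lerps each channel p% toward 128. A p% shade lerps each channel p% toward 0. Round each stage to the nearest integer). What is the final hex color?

#535856

A 75% tone moves each channel 75% toward 128:
  R: 169 + 0.75×(128−169) = 169 − 30.75 = 138.25 → 138
  G: 200 + 0.75×(128−200) = 200 − 54 = 146 → 146
  B: 187 + 0.75×(128−187) = 187 − 44.25 = 142.75 → 143
After the tone: rgb(138, 146, 143) = #8A928F.
A 40% shade moves each channel 40% toward 0:
  R: 138 + 0.4×(0−138) = 138 − 55.2 = 82.8 → 83
  G: 146 + 0.4×(0−146) = 146 − 58.4 = 87.6 → 88
  B: 143 − 57.2 = 85.8 → 86
rgb(83, 88, 86) = #535856.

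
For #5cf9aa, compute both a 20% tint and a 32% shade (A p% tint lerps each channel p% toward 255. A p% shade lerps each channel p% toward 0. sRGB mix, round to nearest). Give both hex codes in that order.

#7dfabb, #3fa974

#5cf9aa is rgb(92, 249, 170).
20% tint:
  R: 92 + 32.6 = 124.6 → 125
  G: 249 + 0.2×(255−249) = 249 + 1.2 = 250.2 → 250
  B: 170 + 0.2×(255−170) = 170 + 17 = 187 → 187
  → #7dfabb
32% shade:
  R: 92 − 29.44 = 62.56 → 63
  G: 249 + 0.32×(0−249) = 249 − 79.68 = 169.32 → 169
  B: 170 + 0.32×(0−170) = 170 − 54.4 = 115.6 → 116
  → #3fa974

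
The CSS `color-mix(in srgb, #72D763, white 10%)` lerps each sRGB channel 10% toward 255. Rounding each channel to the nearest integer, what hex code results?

#72D763 is rgb(114, 215, 99).
Lerp each channel 10% toward 255:
  R: 114 + 0.1×(255−114) = 114 + 14.1 = 128.1 → 128
  G: 215 + 4 = 219 → 219
  B: 99 + 0.1×(255−99) = 99 + 15.6 = 114.6 → 115
rgb(128, 219, 115) = #80DB73.

#80DB73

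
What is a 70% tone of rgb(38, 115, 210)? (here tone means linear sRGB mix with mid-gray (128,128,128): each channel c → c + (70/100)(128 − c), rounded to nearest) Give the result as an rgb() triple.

Per channel, c → c + 0.7(128 − c):
  R: 38 + 0.7×(128−38) = 38 + 63 = 101 → 101
  G: 115 + 0.7×(128−115) = 115 + 9.1 = 124.1 → 124
  B: 210 − 57.4 = 152.6 → 153

rgb(101, 124, 153)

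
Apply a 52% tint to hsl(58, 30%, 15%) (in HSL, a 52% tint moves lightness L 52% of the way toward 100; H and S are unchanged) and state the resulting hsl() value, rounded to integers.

hsl(58, 30%, 59%)

L moves 52% from 15 toward 100: 15 + 44.2 = 59.2 → 59.
H and S are unchanged.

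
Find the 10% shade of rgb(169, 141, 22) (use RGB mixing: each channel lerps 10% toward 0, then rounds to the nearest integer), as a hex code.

Per channel, c → c + 0.1(0 − c):
  R: 169 + 0.1×(0−169) = 169 − 16.9 = 152.1 → 152
  G: 141 − 14.1 = 126.9 → 127
  B: 22 − 2.2 = 19.8 → 20
rgb(152, 127, 20) = #987F14.

#987F14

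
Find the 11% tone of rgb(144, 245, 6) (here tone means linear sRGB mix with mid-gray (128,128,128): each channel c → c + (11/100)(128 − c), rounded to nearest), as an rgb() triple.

Lerp each channel 11% toward 128:
  R: 144 − 1.76 = 142.24 → 142
  G: 245 + 0.11×(128−245) = 245 − 12.87 = 232.13 → 232
  B: 6 + 13.42 = 19.42 → 19

rgb(142, 232, 19)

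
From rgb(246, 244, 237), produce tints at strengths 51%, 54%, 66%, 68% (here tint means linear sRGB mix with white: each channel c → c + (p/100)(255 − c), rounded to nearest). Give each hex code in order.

#FBFAF6, #FBFAF7, #FCFBF9, #FCFBF9

51%: (246 + 4.59 = 250.59→251, 244 + 5.61 = 249.61→250, 237 + 9.18 = 246.18→246) → #FBFAF6
54%: (246 + 4.86 = 250.86→251, 244 + 5.94 = 249.94→250, 237 + 9.72 = 246.72→247) → #FBFAF7
66%: (246 + 5.94 = 251.94→252, 244 + 7.26 = 251.26→251, 237 + 11.88 = 248.88→249) → #FCFBF9
68%: (246 + 6.12 = 252.12→252, 244 + 7.48 = 251.48→251, 237 + 12.24 = 249.24→249) → #FCFBF9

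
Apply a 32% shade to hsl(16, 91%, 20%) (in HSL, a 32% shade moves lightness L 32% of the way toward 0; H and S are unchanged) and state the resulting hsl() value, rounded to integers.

L moves 32% from 20 toward 0: 20 − 6.4 = 13.6 → 14.
H and S are unchanged.

hsl(16, 91%, 14%)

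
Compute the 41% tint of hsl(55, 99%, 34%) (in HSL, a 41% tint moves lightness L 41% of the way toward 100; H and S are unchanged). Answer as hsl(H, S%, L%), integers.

L moves 41% from 34 toward 100: 34 + 27.06 = 61.06 → 61.
H and S are unchanged.

hsl(55, 99%, 61%)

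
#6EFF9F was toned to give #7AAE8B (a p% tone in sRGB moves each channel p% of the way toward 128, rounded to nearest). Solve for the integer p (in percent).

64%

#6EFF9F is rgb(110, 255, 159); #7AAE8B is rgb(122, 174, 139).
On the G channel (widest range): 174 ≈ 255 + (p/100)(128 − 255), so p ≈ 100×(174 − 255)/(128 − 255) = -8100/-127 = 63.78.
p = 64 reproduces all three channels after rounding.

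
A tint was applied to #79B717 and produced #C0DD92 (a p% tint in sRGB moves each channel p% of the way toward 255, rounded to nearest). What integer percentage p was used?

#79B717 is rgb(121, 183, 23); #C0DD92 is rgb(192, 221, 146).
On the B channel (widest range): 146 ≈ 23 + (p/100)(255 − 23), so p ≈ 100×(146 − 23)/(255 − 23) = 12300/232 = 53.02.
p = 53 reproduces all three channels after rounding.

53%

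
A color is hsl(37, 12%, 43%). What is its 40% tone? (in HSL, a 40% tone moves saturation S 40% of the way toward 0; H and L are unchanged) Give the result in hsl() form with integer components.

hsl(37, 7%, 43%)

S moves 40% from 12 toward 0: 12 − 4.8 = 7.2 → 7.
H and L are unchanged.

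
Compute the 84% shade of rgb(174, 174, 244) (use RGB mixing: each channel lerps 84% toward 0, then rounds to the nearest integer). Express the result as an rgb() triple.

An 84% shade moves each channel 84% toward 0:
  R: 174 + 0.84×(0−174) = 174 − 146.16 = 27.84 → 28
  G: 174 + 0.84×(0−174) = 174 − 146.16 = 27.84 → 28
  B: 244 + 0.84×(0−244) = 244 − 204.96 = 39.04 → 39

rgb(28, 28, 39)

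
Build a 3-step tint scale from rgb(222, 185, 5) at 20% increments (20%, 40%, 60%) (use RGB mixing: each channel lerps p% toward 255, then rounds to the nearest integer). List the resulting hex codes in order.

20%: (222 + 6.6 = 228.6→229, 185 + 14 = 199→199, 5 + 50 = 55→55) → #E5C737
40%: (222 + 13.2 = 235.2→235, 185 + 28 = 213→213, 5 + 100 = 105→105) → #EBD569
60%: (222 + 19.8 = 241.8→242, 185 + 42 = 227→227, 5 + 150 = 155→155) → #F2E39B

#E5C737, #EBD569, #F2E39B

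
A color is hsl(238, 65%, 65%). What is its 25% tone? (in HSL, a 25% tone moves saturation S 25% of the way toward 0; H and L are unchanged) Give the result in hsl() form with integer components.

S moves 25% from 65 toward 0: 65 − 16.25 = 48.75 → 49.
H and L are unchanged.

hsl(238, 49%, 65%)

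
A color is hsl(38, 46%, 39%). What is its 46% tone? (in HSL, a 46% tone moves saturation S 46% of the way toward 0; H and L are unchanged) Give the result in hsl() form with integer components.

S moves 46% from 46 toward 0: 46 − 21.16 = 24.84 → 25.
H and L are unchanged.

hsl(38, 25%, 39%)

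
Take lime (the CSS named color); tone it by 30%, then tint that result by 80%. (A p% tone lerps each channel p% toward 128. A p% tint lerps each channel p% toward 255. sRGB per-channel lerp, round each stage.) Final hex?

CSS lime is rgb(0, 255, 0).
Per channel, c → c + 0.3(128 − c):
  R: 0 + 0.3×(128−0) = 0 + 38.4 = 38.4 → 38
  G: 255 + 0.3×(128−255) = 255 − 38.1 = 216.9 → 217
  B: 0 + 0.3×(128−0) = 0 + 38.4 = 38.4 → 38
After the tone: rgb(38, 217, 38) = #26D926.
An 80% tint moves each channel 80% toward 255:
  R: 38 + 0.8×(255−38) = 38 + 173.6 = 211.6 → 212
  G: 217 + 0.8×(255−217) = 217 + 30.4 = 247.4 → 247
  B: 38 + 0.8×(255−38) = 38 + 173.6 = 211.6 → 212
rgb(212, 247, 212) = #D4F7D4.

#D4F7D4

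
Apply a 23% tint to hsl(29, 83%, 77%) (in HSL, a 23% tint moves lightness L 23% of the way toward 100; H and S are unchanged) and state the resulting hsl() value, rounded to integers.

hsl(29, 83%, 82%)

L moves 23% from 77 toward 100: 77 + 5.29 = 82.29 → 82.
H and S are unchanged.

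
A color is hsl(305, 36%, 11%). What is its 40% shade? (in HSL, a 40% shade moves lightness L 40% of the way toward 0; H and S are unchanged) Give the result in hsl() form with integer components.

L moves 40% from 11 toward 0: 11 − 4.4 = 6.6 → 7.
H and S are unchanged.

hsl(305, 36%, 7%)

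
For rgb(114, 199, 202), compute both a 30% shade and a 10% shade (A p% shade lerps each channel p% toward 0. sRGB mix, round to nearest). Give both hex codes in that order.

30% shade:
  R: 114 + 0.3×(0−114) = 114 − 34.2 = 79.8 → 80
  G: 199 + 0.3×(0−199) = 199 − 59.7 = 139.3 → 139
  B: 202 + 0.3×(0−202) = 202 − 60.6 = 141.4 → 141
  → #508B8D
10% shade:
  R: 114 + 0.1×(0−114) = 114 − 11.4 = 102.6 → 103
  G: 199 − 19.9 = 179.1 → 179
  B: 202 + 0.1×(0−202) = 202 − 20.2 = 181.8 → 182
  → #67B3B6

#508B8D, #67B3B6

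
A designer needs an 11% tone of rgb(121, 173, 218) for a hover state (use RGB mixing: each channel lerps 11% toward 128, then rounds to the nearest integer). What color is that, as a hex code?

#7AA8D0

Per channel, c → c + 0.11(128 − c):
  R: 121 + 0.77 = 121.77 → 122
  G: 173 + 0.11×(128−173) = 173 − 4.95 = 168.05 → 168
  B: 218 + 0.11×(128−218) = 218 − 9.9 = 208.1 → 208
rgb(122, 168, 208) = #7AA8D0.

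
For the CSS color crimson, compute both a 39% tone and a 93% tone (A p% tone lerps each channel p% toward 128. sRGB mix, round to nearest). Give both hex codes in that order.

CSS crimson is rgb(220, 20, 60).
39% tone:
  R: 220 − 35.88 = 184.12 → 184
  G: 20 + 0.39×(128−20) = 20 + 42.12 = 62.12 → 62
  B: 60 + 0.39×(128−60) = 60 + 26.52 = 86.52 → 87
  → #B83E57
93% tone:
  R: 220 − 85.56 = 134.44 → 134
  G: 20 + 100.44 = 120.44 → 120
  B: 60 + 0.93×(128−60) = 60 + 63.24 = 123.24 → 123
  → #86787B

#B83E57, #86787B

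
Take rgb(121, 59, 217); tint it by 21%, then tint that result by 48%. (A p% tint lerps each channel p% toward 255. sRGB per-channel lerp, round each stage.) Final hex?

Per channel, c → c + 0.21(255 − c):
  R: 121 + 0.21×(255−121) = 121 + 28.14 = 149.14 → 149
  G: 59 + 0.21×(255−59) = 59 + 41.16 = 100.16 → 100
  B: 217 + 0.21×(255−217) = 217 + 7.98 = 224.98 → 225
After the tint: rgb(149, 100, 225) = #9564E1.
Lerp each channel 48% toward 255:
  R: 149 + 50.88 = 199.88 → 200
  G: 100 + 74.4 = 174.4 → 174
  B: 225 + 0.48×(255−225) = 225 + 14.4 = 239.4 → 239
rgb(200, 174, 239) = #C8AEEF.

#C8AEEF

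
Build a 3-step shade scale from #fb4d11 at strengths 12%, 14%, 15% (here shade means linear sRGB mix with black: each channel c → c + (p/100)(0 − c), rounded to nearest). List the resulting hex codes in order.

#fb4d11 is rgb(251, 77, 17).
12%: (251 − 30.12 = 220.88→221, 77 − 9.24 = 67.76→68, 17 − 2.04 = 14.96→15) → #dd440f
14%: (251 − 35.14 = 215.86→216, 77 − 10.78 = 66.22→66, 17 − 2.38 = 14.62→15) → #d8420f
15%: (251 − 37.65 = 213.35→213, 77 − 11.55 = 65.45→65, 17 − 2.55 = 14.45→14) → #d5410e

#dd440f, #d8420f, #d5410e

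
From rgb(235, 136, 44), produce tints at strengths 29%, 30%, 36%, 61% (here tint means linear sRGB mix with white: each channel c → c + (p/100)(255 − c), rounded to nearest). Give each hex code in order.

#F1AB69, #F1AC6B, #F2B378, #F7D1AD

29%: (235 + 5.8 = 240.8→241, 136 + 34.51 = 170.51→171, 44 + 61.19 = 105.19→105) → #F1AB69
30%: (235 + 6 = 241→241, 136 + 35.7 = 171.7→172, 44 + 63.3 = 107.3→107) → #F1AC6B
36%: (235 + 7.2 = 242.2→242, 136 + 42.84 = 178.84→179, 44 + 75.96 = 119.96→120) → #F2B378
61%: (235 + 12.2 = 247.2→247, 136 + 72.59 = 208.59→209, 44 + 128.71 = 172.71→173) → #F7D1AD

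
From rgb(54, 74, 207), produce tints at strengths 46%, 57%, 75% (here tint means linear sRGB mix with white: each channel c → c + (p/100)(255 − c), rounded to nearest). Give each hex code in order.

46%: (54 + 92.46 = 146.46→146, 74 + 83.26 = 157.26→157, 207 + 22.08 = 229.08→229) → #929DE5
57%: (54 + 114.57 = 168.57→169, 74 + 103.17 = 177.17→177, 207 + 27.36 = 234.36→234) → #A9B1EA
75%: (54 + 150.75 = 204.75→205, 74 + 135.75 = 209.75→210, 207 + 36 = 243→243) → #CDD2F3

#929DE5, #A9B1EA, #CDD2F3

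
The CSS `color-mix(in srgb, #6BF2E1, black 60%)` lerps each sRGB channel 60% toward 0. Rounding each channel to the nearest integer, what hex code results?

#6BF2E1 is rgb(107, 242, 225).
A 60% shade moves each channel 60% toward 0:
  R: 107 + 0.6×(0−107) = 107 − 64.2 = 42.8 → 43
  G: 242 − 145.2 = 96.8 → 97
  B: 225 + 0.6×(0−225) = 225 − 135 = 90 → 90
rgb(43, 97, 90) = #2B615A.

#2B615A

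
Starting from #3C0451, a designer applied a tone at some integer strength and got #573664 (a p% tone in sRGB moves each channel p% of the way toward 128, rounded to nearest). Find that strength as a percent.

#3C0451 is rgb(60, 4, 81); #573664 is rgb(87, 54, 100).
On the G channel (widest range): 54 ≈ 4 + (p/100)(128 − 4), so p ≈ 100×(54 − 4)/(128 − 4) = 5000/124 = 40.32.
p = 40 reproduces all three channels after rounding.

40%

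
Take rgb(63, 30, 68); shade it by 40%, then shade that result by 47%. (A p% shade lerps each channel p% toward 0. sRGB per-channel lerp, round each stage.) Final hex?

#140A16

Per channel, c → c + 0.4(0 − c):
  R: 63 + 0.4×(0−63) = 63 − 25.2 = 37.8 → 38
  G: 30 + 0.4×(0−30) = 30 − 12 = 18 → 18
  B: 68 + 0.4×(0−68) = 68 − 27.2 = 40.8 → 41
After the shade: rgb(38, 18, 41) = #261229.
A 47% shade moves each channel 47% toward 0:
  R: 38 + 0.47×(0−38) = 38 − 17.86 = 20.14 → 20
  G: 18 − 8.46 = 9.54 → 10
  B: 41 + 0.47×(0−41) = 41 − 19.27 = 21.73 → 22
rgb(20, 10, 22) = #140A16.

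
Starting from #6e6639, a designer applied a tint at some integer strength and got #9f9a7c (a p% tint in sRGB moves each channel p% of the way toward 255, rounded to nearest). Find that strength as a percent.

#6e6639 is rgb(110, 102, 57); #9f9a7c is rgb(159, 154, 124).
On the B channel (widest range): 124 ≈ 57 + (p/100)(255 − 57), so p ≈ 100×(124 − 57)/(255 − 57) = 6700/198 = 33.84.
p = 34 reproduces all three channels after rounding.

34%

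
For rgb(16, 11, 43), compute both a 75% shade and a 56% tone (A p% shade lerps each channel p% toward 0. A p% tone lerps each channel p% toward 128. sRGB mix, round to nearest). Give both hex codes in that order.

75% shade:
  R: 16 + 0.75×(0−16) = 16 − 12 = 4 → 4
  G: 11 − 8.25 = 2.75 → 3
  B: 43 − 32.25 = 10.75 → 11
  → #04030b
56% tone:
  R: 16 + 62.72 = 78.72 → 79
  G: 11 + 65.52 = 76.52 → 77
  B: 43 + 0.56×(128−43) = 43 + 47.6 = 90.6 → 91
  → #4f4d5b

#04030b, #4f4d5b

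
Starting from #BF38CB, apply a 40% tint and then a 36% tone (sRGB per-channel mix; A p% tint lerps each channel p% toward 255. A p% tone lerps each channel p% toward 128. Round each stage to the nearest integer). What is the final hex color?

#B985BD

#BF38CB is rgb(191, 56, 203).
Per channel, c → c + 0.4(255 − c):
  R: 191 + 25.6 = 216.6 → 217
  G: 56 + 79.6 = 135.6 → 136
  B: 203 + 20.8 = 223.8 → 224
After the tint: rgb(217, 136, 224) = #D988E0.
Lerp each channel 36% toward 128:
  R: 217 + 0.36×(128−217) = 217 − 32.04 = 184.96 → 185
  G: 136 + 0.36×(128−136) = 136 − 2.88 = 133.12 → 133
  B: 224 + 0.36×(128−224) = 224 − 34.56 = 189.44 → 189
rgb(185, 133, 189) = #B985BD.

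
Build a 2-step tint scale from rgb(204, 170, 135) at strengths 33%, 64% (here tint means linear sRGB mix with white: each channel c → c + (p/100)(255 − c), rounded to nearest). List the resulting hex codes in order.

#DDC6AF, #EDE0D4

33%: (204 + 16.83 = 220.83→221, 170 + 28.05 = 198.05→198, 135 + 39.6 = 174.6→175) → #DDC6AF
64%: (204 + 32.64 = 236.64→237, 170 + 54.4 = 224.4→224, 135 + 76.8 = 211.8→212) → #EDE0D4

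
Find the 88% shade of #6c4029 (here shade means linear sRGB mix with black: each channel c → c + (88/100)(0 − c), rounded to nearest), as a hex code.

#0d0805

#6c4029 is rgb(108, 64, 41).
Per channel, c → c + 0.88(0 − c):
  R: 108 − 95.04 = 12.96 → 13
  G: 64 + 0.88×(0−64) = 64 − 56.32 = 7.68 → 8
  B: 41 − 36.08 = 4.92 → 5
rgb(13, 8, 5) = #0d0805.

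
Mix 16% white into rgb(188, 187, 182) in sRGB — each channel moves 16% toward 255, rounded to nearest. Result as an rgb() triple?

A 16% tint moves each channel 16% toward 255:
  R: 188 + 0.16×(255−188) = 188 + 10.72 = 198.72 → 199
  G: 187 + 0.16×(255−187) = 187 + 10.88 = 197.88 → 198
  B: 182 + 0.16×(255−182) = 182 + 11.68 = 193.68 → 194

rgb(199, 198, 194)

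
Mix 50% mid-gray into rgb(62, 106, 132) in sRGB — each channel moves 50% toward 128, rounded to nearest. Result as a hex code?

A 50% tone moves each channel 50% toward 128:
  R: 62 + 0.5×(128−62) = 62 + 33 = 95 → 95
  G: 106 + 11 = 117 → 117
  B: 132 + 0.5×(128−132) = 132 − 2 = 130 → 130
rgb(95, 117, 130) = #5F7582.

#5F7582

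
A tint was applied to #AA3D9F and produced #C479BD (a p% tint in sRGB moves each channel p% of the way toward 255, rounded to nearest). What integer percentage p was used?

#AA3D9F is rgb(170, 61, 159); #C479BD is rgb(196, 121, 189).
On the G channel (widest range): 121 ≈ 61 + (p/100)(255 − 61), so p ≈ 100×(121 − 61)/(255 − 61) = 6000/194 = 30.93.
p = 31 reproduces all three channels after rounding.

31%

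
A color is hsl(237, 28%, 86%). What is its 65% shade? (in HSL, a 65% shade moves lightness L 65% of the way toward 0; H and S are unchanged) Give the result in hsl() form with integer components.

hsl(237, 28%, 30%)

L moves 65% from 86 toward 0: 86 − 55.9 = 30.1 → 30.
H and S are unchanged.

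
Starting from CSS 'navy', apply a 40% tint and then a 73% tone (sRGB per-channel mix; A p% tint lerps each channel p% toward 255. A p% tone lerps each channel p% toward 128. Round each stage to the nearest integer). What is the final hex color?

#79798E

CSS navy is rgb(0, 0, 128).
Per channel, c → c + 0.4(255 − c):
  R: 0 + 0.4×(255−0) = 0 + 102 = 102 → 102
  G: 0 + 0.4×(255−0) = 0 + 102 = 102 → 102
  B: 128 + 50.8 = 178.8 → 179
After the tint: rgb(102, 102, 179) = #6666B3.
Lerp each channel 73% toward 128:
  R: 102 + 0.73×(128−102) = 102 + 18.98 = 120.98 → 121
  G: 102 + 0.73×(128−102) = 102 + 18.98 = 120.98 → 121
  B: 179 + 0.73×(128−179) = 179 − 37.23 = 141.77 → 142
rgb(121, 121, 142) = #79798E.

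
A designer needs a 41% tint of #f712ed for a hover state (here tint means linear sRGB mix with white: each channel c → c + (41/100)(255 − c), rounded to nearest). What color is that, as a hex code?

#fa73f4

#f712ed is rgb(247, 18, 237).
A 41% tint moves each channel 41% toward 255:
  R: 247 + 3.28 = 250.28 → 250
  G: 18 + 97.17 = 115.17 → 115
  B: 237 + 0.41×(255−237) = 237 + 7.38 = 244.38 → 244
rgb(250, 115, 244) = #fa73f4.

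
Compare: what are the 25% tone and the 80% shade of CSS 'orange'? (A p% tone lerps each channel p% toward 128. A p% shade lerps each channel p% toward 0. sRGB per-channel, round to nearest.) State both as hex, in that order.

#DF9C20, #332100

CSS orange is rgb(255, 165, 0).
25% tone:
  R: 255 − 31.75 = 223.25 → 223
  G: 165 + 0.25×(128−165) = 165 − 9.25 = 155.75 → 156
  B: 0 + 0.25×(128−0) = 0 + 32 = 32 → 32
  → #DF9C20
80% shade:
  R: 255 + 0.8×(0−255) = 255 − 204 = 51 → 51
  G: 165 − 132 = 33 → 33
  B: 0 + 0.8×(0−0) = 0 + 0 = 0 → 0
  → #332100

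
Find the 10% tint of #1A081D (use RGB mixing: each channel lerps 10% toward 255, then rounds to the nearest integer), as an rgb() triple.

#1A081D is rgb(26, 8, 29).
Per channel, c → c + 0.1(255 − c):
  R: 26 + 22.9 = 48.9 → 49
  G: 8 + 24.7 = 32.7 → 33
  B: 29 + 22.6 = 51.6 → 52

rgb(49, 33, 52)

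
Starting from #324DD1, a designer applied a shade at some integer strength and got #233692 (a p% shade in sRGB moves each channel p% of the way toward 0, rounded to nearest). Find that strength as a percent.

30%

#324DD1 is rgb(50, 77, 209); #233692 is rgb(35, 54, 146).
On the B channel (widest range): 146 ≈ 209 + (p/100)(0 − 209), so p ≈ 100×(146 − 209)/(0 − 209) = -6300/-209 = 30.14.
p = 30 reproduces all three channels after rounding.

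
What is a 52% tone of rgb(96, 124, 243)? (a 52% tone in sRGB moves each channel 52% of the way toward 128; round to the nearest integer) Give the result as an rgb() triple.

Per channel, c → c + 0.52(128 − c):
  R: 96 + 0.52×(128−96) = 96 + 16.64 = 112.64 → 113
  G: 124 + 0.52×(128−124) = 124 + 2.08 = 126.08 → 126
  B: 243 − 59.8 = 183.2 → 183

rgb(113, 126, 183)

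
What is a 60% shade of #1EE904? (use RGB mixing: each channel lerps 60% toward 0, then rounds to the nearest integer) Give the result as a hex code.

#1EE904 is rgb(30, 233, 4).
A 60% shade moves each channel 60% toward 0:
  R: 30 + 0.6×(0−30) = 30 − 18 = 12 → 12
  G: 233 − 139.8 = 93.2 → 93
  B: 4 − 2.4 = 1.6 → 2
rgb(12, 93, 2) = #0C5D02.

#0C5D02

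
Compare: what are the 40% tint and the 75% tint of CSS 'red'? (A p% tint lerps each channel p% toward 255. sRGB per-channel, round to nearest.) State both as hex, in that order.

CSS red is rgb(255, 0, 0).
40% tint:
  R: 255 + 0 = 255 → 255
  G: 0 + 0.4×(255−0) = 0 + 102 = 102 → 102
  B: 0 + 0.4×(255−0) = 0 + 102 = 102 → 102
  → #FF6666
75% tint:
  R: 255 + 0.75×(255−255) = 255 + 0 = 255 → 255
  G: 0 + 191.25 = 191.25 → 191
  B: 0 + 0.75×(255−0) = 0 + 191.25 = 191.25 → 191
  → #FFBFBF

#FF6666, #FFBFBF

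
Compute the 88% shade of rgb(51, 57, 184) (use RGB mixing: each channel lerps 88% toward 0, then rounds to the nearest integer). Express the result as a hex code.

An 88% shade moves each channel 88% toward 0:
  R: 51 + 0.88×(0−51) = 51 − 44.88 = 6.12 → 6
  G: 57 + 0.88×(0−57) = 57 − 50.16 = 6.84 → 7
  B: 184 + 0.88×(0−184) = 184 − 161.92 = 22.08 → 22
rgb(6, 7, 22) = #060716.

#060716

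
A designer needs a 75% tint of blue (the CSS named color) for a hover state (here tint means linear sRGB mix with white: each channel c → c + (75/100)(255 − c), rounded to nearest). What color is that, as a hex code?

#BFBFFF

CSS blue is rgb(0, 0, 255).
A 75% tint moves each channel 75% toward 255:
  R: 0 + 0.75×(255−0) = 0 + 191.25 = 191.25 → 191
  G: 0 + 191.25 = 191.25 → 191
  B: 255 + 0.75×(255−255) = 255 + 0 = 255 → 255
rgb(191, 191, 255) = #BFBFFF.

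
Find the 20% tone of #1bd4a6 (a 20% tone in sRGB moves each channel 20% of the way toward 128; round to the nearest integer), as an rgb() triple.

rgb(47, 195, 158)

#1bd4a6 is rgb(27, 212, 166).
Lerp each channel 20% toward 128:
  R: 27 + 0.2×(128−27) = 27 + 20.2 = 47.2 → 47
  G: 212 − 16.8 = 195.2 → 195
  B: 166 + 0.2×(128−166) = 166 − 7.6 = 158.4 → 158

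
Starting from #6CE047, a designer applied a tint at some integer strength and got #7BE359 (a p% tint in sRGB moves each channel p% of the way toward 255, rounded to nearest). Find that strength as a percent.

#6CE047 is rgb(108, 224, 71); #7BE359 is rgb(123, 227, 89).
On the B channel (widest range): 89 ≈ 71 + (p/100)(255 − 71), so p ≈ 100×(89 − 71)/(255 − 71) = 1800/184 = 9.78.
p = 10 reproduces all three channels after rounding.

10%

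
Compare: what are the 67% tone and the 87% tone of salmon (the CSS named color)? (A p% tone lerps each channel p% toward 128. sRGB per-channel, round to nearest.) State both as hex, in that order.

#A8807B, #90807E

CSS salmon is rgb(250, 128, 114).
67% tone:
  R: 250 + 0.67×(128−250) = 250 − 81.74 = 168.26 → 168
  G: 128 + 0 = 128 → 128
  B: 114 + 0.67×(128−114) = 114 + 9.38 = 123.38 → 123
  → #A8807B
87% tone:
  R: 250 − 106.14 = 143.86 → 144
  G: 128 + 0 = 128 → 128
  B: 114 + 12.18 = 126.18 → 126
  → #90807E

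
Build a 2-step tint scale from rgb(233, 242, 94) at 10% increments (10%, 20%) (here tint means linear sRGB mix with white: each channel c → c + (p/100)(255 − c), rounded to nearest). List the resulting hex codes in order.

#ebf36e, #edf57e

10%: (233 + 2.2 = 235.2→235, 242 + 1.3 = 243.3→243, 94 + 16.1 = 110.1→110) → #ebf36e
20%: (233 + 4.4 = 237.4→237, 242 + 2.6 = 244.6→245, 94 + 32.2 = 126.2→126) → #edf57e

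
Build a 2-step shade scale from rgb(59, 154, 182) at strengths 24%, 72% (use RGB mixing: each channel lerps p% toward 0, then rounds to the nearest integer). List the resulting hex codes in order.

#2d758a, #112b33

24%: (59 − 14.16 = 44.84→45, 154 − 36.96 = 117.04→117, 182 − 43.68 = 138.32→138) → #2d758a
72%: (59 − 42.48 = 16.52→17, 154 − 110.88 = 43.12→43, 182 − 131.04 = 50.96→51) → #112b33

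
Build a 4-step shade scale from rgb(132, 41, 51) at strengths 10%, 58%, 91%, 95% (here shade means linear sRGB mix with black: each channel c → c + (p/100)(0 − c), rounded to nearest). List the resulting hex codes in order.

10%: (132 − 13.2 = 118.8→119, 41 − 4.1 = 36.9→37, 51 − 5.1 = 45.9→46) → #77252E
58%: (132 − 76.56 = 55.44→55, 41 − 23.78 = 17.22→17, 51 − 29.58 = 21.42→21) → #371115
91%: (132 − 120.12 = 11.88→12, 41 − 37.31 = 3.69→4, 51 − 46.41 = 4.59→5) → #0C0405
95%: (132 − 125.4 = 6.6→7, 41 − 38.95 = 2.05→2, 51 − 48.45 = 2.55→3) → #070203

#77252E, #371115, #0C0405, #070203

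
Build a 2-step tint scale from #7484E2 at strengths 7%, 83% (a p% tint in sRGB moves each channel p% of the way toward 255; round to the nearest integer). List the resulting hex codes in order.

#7E8DE4, #E7EAFA

#7484E2 is rgb(116, 132, 226).
7%: (116 + 9.73 = 125.73→126, 132 + 8.61 = 140.61→141, 226 + 2.03 = 228.03→228) → #7E8DE4
83%: (116 + 115.37 = 231.37→231, 132 + 102.09 = 234.09→234, 226 + 24.07 = 250.07→250) → #E7EAFA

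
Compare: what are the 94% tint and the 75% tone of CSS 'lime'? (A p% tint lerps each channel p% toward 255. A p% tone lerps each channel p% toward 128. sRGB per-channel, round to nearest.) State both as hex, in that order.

CSS lime is rgb(0, 255, 0).
94% tint:
  R: 0 + 0.94×(255−0) = 0 + 239.7 = 239.7 → 240
  G: 255 + 0 = 255 → 255
  B: 0 + 239.7 = 239.7 → 240
  → #F0FFF0
75% tone:
  R: 0 + 0.75×(128−0) = 0 + 96 = 96 → 96
  G: 255 − 95.25 = 159.75 → 160
  B: 0 + 96 = 96 → 96
  → #60A060

#F0FFF0, #60A060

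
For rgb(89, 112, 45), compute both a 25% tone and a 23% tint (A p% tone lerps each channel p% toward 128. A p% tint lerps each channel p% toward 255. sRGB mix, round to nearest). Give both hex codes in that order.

#637442, #7f915d

25% tone:
  R: 89 + 9.75 = 98.75 → 99
  G: 112 + 0.25×(128−112) = 112 + 4 = 116 → 116
  B: 45 + 0.25×(128−45) = 45 + 20.75 = 65.75 → 66
  → #637442
23% tint:
  R: 89 + 0.23×(255−89) = 89 + 38.18 = 127.18 → 127
  G: 112 + 32.89 = 144.89 → 145
  B: 45 + 48.3 = 93.3 → 93
  → #7f915d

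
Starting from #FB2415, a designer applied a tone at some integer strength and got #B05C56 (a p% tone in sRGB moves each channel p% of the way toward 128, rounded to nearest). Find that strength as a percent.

#FB2415 is rgb(251, 36, 21); #B05C56 is rgb(176, 92, 86).
On the R channel (widest range): 176 ≈ 251 + (p/100)(128 − 251), so p ≈ 100×(176 − 251)/(128 − 251) = -7500/-123 = 60.98.
p = 61 reproduces all three channels after rounding.

61%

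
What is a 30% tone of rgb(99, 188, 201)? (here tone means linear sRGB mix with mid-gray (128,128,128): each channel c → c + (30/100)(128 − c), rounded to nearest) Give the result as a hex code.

#6CAAB3

Lerp each channel 30% toward 128:
  R: 99 + 0.3×(128−99) = 99 + 8.7 = 107.7 → 108
  G: 188 − 18 = 170 → 170
  B: 201 + 0.3×(128−201) = 201 − 21.9 = 179.1 → 179
rgb(108, 170, 179) = #6CAAB3.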